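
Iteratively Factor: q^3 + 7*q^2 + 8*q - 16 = (q + 4)*(q^2 + 3*q - 4) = (q - 1)*(q + 4)*(q + 4)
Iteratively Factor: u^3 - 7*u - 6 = (u + 2)*(u^2 - 2*u - 3) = (u + 1)*(u + 2)*(u - 3)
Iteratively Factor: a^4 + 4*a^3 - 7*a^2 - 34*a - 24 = (a + 1)*(a^3 + 3*a^2 - 10*a - 24) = (a + 1)*(a + 2)*(a^2 + a - 12) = (a + 1)*(a + 2)*(a + 4)*(a - 3)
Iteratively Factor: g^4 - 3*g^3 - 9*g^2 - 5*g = (g - 5)*(g^3 + 2*g^2 + g) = (g - 5)*(g + 1)*(g^2 + g) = (g - 5)*(g + 1)^2*(g)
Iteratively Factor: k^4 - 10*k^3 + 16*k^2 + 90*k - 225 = (k - 5)*(k^3 - 5*k^2 - 9*k + 45) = (k - 5)*(k - 3)*(k^2 - 2*k - 15) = (k - 5)*(k - 3)*(k + 3)*(k - 5)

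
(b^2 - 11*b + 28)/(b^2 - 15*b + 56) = (b - 4)/(b - 8)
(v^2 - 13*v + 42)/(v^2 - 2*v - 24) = (v - 7)/(v + 4)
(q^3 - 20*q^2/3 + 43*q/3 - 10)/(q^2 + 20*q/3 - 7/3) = (3*q^3 - 20*q^2 + 43*q - 30)/(3*q^2 + 20*q - 7)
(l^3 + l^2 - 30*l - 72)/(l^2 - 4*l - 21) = (l^2 - 2*l - 24)/(l - 7)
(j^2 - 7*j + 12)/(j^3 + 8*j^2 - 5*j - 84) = (j - 4)/(j^2 + 11*j + 28)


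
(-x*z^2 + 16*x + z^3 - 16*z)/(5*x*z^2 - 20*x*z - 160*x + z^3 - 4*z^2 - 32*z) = (-x*z + 4*x + z^2 - 4*z)/(5*x*z - 40*x + z^2 - 8*z)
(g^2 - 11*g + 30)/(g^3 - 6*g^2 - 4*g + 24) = (g - 5)/(g^2 - 4)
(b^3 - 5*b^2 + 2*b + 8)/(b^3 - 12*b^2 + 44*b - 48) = (b + 1)/(b - 6)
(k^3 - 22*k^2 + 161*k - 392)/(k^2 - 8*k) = k - 14 + 49/k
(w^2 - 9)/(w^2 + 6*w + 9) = (w - 3)/(w + 3)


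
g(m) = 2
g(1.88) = 2.00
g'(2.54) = 0.00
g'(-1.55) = 0.00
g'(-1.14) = 0.00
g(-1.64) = 2.00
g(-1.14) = 2.00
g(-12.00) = 2.00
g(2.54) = 2.00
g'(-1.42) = 0.00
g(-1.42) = 2.00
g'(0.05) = 0.00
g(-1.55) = 2.00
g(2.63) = 2.00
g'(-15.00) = 0.00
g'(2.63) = 0.00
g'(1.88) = 0.00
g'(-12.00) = 0.00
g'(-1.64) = 0.00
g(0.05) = 2.00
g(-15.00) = 2.00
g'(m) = 0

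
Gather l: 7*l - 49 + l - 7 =8*l - 56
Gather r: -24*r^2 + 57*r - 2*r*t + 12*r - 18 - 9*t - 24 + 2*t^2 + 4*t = -24*r^2 + r*(69 - 2*t) + 2*t^2 - 5*t - 42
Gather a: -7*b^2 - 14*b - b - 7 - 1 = -7*b^2 - 15*b - 8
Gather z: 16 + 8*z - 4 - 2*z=6*z + 12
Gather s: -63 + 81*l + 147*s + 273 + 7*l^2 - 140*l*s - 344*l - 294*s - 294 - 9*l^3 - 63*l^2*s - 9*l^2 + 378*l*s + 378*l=-9*l^3 - 2*l^2 + 115*l + s*(-63*l^2 + 238*l - 147) - 84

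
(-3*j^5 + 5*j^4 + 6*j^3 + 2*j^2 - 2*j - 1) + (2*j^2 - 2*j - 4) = -3*j^5 + 5*j^4 + 6*j^3 + 4*j^2 - 4*j - 5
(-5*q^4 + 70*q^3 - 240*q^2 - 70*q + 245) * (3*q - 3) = -15*q^5 + 225*q^4 - 930*q^3 + 510*q^2 + 945*q - 735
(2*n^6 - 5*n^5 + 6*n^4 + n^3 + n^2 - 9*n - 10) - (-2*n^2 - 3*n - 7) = 2*n^6 - 5*n^5 + 6*n^4 + n^3 + 3*n^2 - 6*n - 3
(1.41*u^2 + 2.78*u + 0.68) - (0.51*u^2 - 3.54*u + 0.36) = 0.9*u^2 + 6.32*u + 0.32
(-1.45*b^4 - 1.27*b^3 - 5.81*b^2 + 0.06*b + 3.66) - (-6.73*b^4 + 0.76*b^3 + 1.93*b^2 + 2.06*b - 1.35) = 5.28*b^4 - 2.03*b^3 - 7.74*b^2 - 2.0*b + 5.01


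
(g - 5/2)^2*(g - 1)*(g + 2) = g^4 - 4*g^3 - 3*g^2/4 + 65*g/4 - 25/2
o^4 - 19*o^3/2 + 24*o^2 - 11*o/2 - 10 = (o - 5)*(o - 4)*(o - 1)*(o + 1/2)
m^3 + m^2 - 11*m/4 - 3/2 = (m - 3/2)*(m + 1/2)*(m + 2)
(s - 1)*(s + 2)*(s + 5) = s^3 + 6*s^2 + 3*s - 10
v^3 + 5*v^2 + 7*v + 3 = (v + 1)^2*(v + 3)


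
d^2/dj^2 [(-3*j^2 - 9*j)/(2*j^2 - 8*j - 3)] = 6*(-28*j^3 - 18*j^2 - 54*j + 63)/(8*j^6 - 96*j^5 + 348*j^4 - 224*j^3 - 522*j^2 - 216*j - 27)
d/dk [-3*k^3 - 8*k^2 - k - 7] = -9*k^2 - 16*k - 1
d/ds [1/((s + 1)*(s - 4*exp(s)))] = (-s + (s + 1)*(4*exp(s) - 1) + 4*exp(s))/((s + 1)^2*(s - 4*exp(s))^2)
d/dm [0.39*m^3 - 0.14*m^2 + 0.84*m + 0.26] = 1.17*m^2 - 0.28*m + 0.84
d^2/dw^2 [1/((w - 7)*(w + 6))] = 2*((w - 7)^2 + (w - 7)*(w + 6) + (w + 6)^2)/((w - 7)^3*(w + 6)^3)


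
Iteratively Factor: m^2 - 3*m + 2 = (m - 2)*(m - 1)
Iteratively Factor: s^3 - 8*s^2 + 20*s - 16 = (s - 2)*(s^2 - 6*s + 8) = (s - 4)*(s - 2)*(s - 2)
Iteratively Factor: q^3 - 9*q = (q - 3)*(q^2 + 3*q) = q*(q - 3)*(q + 3)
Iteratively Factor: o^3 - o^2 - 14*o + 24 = (o + 4)*(o^2 - 5*o + 6) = (o - 2)*(o + 4)*(o - 3)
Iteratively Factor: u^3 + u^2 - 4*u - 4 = (u - 2)*(u^2 + 3*u + 2) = (u - 2)*(u + 2)*(u + 1)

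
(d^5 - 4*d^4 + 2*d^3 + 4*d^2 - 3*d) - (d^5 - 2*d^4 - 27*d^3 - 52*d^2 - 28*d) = -2*d^4 + 29*d^3 + 56*d^2 + 25*d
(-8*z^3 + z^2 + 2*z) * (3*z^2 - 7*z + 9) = -24*z^5 + 59*z^4 - 73*z^3 - 5*z^2 + 18*z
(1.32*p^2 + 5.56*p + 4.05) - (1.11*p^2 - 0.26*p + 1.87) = 0.21*p^2 + 5.82*p + 2.18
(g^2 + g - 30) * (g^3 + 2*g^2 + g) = g^5 + 3*g^4 - 27*g^3 - 59*g^2 - 30*g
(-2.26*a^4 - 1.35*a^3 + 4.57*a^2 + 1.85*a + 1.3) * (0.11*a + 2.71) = -0.2486*a^5 - 6.2731*a^4 - 3.1558*a^3 + 12.5882*a^2 + 5.1565*a + 3.523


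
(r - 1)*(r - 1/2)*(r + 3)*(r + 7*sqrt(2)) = r^4 + 3*r^3/2 + 7*sqrt(2)*r^3 - 4*r^2 + 21*sqrt(2)*r^2/2 - 28*sqrt(2)*r + 3*r/2 + 21*sqrt(2)/2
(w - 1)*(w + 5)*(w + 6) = w^3 + 10*w^2 + 19*w - 30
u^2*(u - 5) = u^3 - 5*u^2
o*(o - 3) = o^2 - 3*o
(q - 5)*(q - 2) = q^2 - 7*q + 10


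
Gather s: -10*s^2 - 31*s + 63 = -10*s^2 - 31*s + 63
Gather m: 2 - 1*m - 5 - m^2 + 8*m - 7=-m^2 + 7*m - 10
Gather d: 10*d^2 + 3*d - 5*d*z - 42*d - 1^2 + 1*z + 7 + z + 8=10*d^2 + d*(-5*z - 39) + 2*z + 14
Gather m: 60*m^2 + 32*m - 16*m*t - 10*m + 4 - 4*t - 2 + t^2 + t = 60*m^2 + m*(22 - 16*t) + t^2 - 3*t + 2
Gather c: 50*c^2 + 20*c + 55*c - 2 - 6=50*c^2 + 75*c - 8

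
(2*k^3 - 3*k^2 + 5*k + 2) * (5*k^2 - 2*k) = 10*k^5 - 19*k^4 + 31*k^3 - 4*k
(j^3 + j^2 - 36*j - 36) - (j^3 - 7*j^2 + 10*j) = 8*j^2 - 46*j - 36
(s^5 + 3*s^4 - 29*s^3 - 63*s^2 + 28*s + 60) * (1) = s^5 + 3*s^4 - 29*s^3 - 63*s^2 + 28*s + 60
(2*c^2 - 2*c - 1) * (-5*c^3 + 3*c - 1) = -10*c^5 + 10*c^4 + 11*c^3 - 8*c^2 - c + 1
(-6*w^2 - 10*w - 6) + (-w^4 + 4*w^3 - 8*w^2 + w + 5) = -w^4 + 4*w^3 - 14*w^2 - 9*w - 1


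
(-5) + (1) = -4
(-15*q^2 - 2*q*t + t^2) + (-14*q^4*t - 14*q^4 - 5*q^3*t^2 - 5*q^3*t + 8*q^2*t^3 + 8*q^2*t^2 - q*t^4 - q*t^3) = -14*q^4*t - 14*q^4 - 5*q^3*t^2 - 5*q^3*t + 8*q^2*t^3 + 8*q^2*t^2 - 15*q^2 - q*t^4 - q*t^3 - 2*q*t + t^2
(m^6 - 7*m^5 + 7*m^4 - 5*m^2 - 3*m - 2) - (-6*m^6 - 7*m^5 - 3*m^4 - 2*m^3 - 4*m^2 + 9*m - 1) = 7*m^6 + 10*m^4 + 2*m^3 - m^2 - 12*m - 1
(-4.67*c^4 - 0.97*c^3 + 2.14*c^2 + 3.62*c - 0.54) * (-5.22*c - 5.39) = 24.3774*c^5 + 30.2347*c^4 - 5.9425*c^3 - 30.431*c^2 - 16.693*c + 2.9106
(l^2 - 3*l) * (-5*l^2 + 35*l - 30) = -5*l^4 + 50*l^3 - 135*l^2 + 90*l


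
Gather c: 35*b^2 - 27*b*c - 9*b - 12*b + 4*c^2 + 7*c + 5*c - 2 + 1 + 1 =35*b^2 - 21*b + 4*c^2 + c*(12 - 27*b)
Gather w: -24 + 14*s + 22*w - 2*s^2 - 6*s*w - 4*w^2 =-2*s^2 + 14*s - 4*w^2 + w*(22 - 6*s) - 24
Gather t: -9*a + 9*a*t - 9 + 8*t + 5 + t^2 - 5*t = -9*a + t^2 + t*(9*a + 3) - 4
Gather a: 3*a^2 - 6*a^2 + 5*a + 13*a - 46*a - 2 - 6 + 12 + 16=-3*a^2 - 28*a + 20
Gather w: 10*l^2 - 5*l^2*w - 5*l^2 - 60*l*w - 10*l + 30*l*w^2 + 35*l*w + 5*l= 5*l^2 + 30*l*w^2 - 5*l + w*(-5*l^2 - 25*l)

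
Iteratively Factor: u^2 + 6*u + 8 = (u + 2)*(u + 4)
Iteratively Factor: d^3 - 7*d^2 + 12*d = (d - 3)*(d^2 - 4*d) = d*(d - 3)*(d - 4)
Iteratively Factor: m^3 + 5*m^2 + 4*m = (m + 4)*(m^2 + m) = (m + 1)*(m + 4)*(m)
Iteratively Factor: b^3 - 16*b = (b)*(b^2 - 16) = b*(b + 4)*(b - 4)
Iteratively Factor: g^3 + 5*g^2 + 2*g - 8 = (g + 4)*(g^2 + g - 2) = (g + 2)*(g + 4)*(g - 1)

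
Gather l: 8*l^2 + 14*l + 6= 8*l^2 + 14*l + 6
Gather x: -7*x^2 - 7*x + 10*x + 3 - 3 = -7*x^2 + 3*x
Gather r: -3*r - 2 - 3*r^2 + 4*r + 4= -3*r^2 + r + 2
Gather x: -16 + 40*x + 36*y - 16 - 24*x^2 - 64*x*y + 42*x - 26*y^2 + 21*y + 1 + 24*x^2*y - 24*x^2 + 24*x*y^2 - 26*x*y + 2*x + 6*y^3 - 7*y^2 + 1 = x^2*(24*y - 48) + x*(24*y^2 - 90*y + 84) + 6*y^3 - 33*y^2 + 57*y - 30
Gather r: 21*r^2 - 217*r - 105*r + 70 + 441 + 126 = 21*r^2 - 322*r + 637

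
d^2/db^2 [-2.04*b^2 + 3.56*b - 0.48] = -4.08000000000000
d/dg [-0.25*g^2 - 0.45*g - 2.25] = -0.5*g - 0.45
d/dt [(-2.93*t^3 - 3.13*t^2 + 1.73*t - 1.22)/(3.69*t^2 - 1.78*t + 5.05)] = (-10.8117*t^4 + 10.4308*t^3 - 45.2018*t^2 - 22.6094*t + 6.5649)/(13.6161*t^4 - 13.1364*t^3 + 40.4374*t^2 - 17.978*t + 25.5025)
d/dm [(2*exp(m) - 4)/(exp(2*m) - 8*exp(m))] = 2*(-exp(2*m) + 4*exp(m) - 16)*exp(-m)/(exp(2*m) - 16*exp(m) + 64)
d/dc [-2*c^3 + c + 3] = 1 - 6*c^2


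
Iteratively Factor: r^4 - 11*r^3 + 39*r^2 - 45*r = (r - 3)*(r^3 - 8*r^2 + 15*r) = (r - 3)^2*(r^2 - 5*r) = r*(r - 3)^2*(r - 5)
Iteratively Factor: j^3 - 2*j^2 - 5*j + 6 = (j - 3)*(j^2 + j - 2) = (j - 3)*(j - 1)*(j + 2)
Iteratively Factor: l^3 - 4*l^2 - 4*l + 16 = (l + 2)*(l^2 - 6*l + 8) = (l - 4)*(l + 2)*(l - 2)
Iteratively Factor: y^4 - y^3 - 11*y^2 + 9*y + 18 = (y - 3)*(y^3 + 2*y^2 - 5*y - 6) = (y - 3)*(y - 2)*(y^2 + 4*y + 3) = (y - 3)*(y - 2)*(y + 3)*(y + 1)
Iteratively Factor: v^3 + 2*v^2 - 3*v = (v - 1)*(v^2 + 3*v) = (v - 1)*(v + 3)*(v)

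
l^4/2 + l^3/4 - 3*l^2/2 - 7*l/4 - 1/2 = (l/2 + 1/2)*(l - 2)*(l + 1/2)*(l + 1)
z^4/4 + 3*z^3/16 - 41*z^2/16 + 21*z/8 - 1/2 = (z/4 + 1)*(z - 2)*(z - 1)*(z - 1/4)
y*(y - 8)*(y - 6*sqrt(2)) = y^3 - 6*sqrt(2)*y^2 - 8*y^2 + 48*sqrt(2)*y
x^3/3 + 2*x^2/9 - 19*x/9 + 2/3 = (x/3 + 1)*(x - 2)*(x - 1/3)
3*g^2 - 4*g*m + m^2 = (-3*g + m)*(-g + m)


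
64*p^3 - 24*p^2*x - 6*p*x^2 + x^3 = (-8*p + x)*(-2*p + x)*(4*p + x)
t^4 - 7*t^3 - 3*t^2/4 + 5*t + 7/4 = (t - 7)*(t - 1)*(t + 1/2)^2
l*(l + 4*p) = l^2 + 4*l*p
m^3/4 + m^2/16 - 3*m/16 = m*(m/4 + 1/4)*(m - 3/4)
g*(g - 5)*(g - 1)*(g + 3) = g^4 - 3*g^3 - 13*g^2 + 15*g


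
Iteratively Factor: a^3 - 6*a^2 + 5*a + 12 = (a - 4)*(a^2 - 2*a - 3) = (a - 4)*(a + 1)*(a - 3)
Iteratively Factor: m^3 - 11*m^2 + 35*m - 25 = (m - 5)*(m^2 - 6*m + 5) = (m - 5)*(m - 1)*(m - 5)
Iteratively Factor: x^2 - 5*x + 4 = (x - 1)*(x - 4)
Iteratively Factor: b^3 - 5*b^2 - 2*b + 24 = (b + 2)*(b^2 - 7*b + 12) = (b - 4)*(b + 2)*(b - 3)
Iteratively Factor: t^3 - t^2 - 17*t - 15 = (t + 1)*(t^2 - 2*t - 15) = (t - 5)*(t + 1)*(t + 3)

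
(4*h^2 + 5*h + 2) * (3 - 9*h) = -36*h^3 - 33*h^2 - 3*h + 6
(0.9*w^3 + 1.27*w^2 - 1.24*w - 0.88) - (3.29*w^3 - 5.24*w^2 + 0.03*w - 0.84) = -2.39*w^3 + 6.51*w^2 - 1.27*w - 0.04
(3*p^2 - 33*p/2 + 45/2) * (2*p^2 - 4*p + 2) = 6*p^4 - 45*p^3 + 117*p^2 - 123*p + 45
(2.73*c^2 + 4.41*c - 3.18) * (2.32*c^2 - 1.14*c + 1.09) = 6.3336*c^4 + 7.119*c^3 - 9.4293*c^2 + 8.4321*c - 3.4662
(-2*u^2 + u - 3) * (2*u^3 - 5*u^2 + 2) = -4*u^5 + 12*u^4 - 11*u^3 + 11*u^2 + 2*u - 6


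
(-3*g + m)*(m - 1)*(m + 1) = -3*g*m^2 + 3*g + m^3 - m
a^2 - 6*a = a*(a - 6)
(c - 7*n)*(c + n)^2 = c^3 - 5*c^2*n - 13*c*n^2 - 7*n^3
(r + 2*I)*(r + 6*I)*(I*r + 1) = I*r^3 - 7*r^2 - 4*I*r - 12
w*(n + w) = n*w + w^2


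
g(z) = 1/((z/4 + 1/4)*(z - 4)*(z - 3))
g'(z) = -1/((z/4 + 1/4)*(z - 4)*(z - 3)^2) - 1/((z/4 + 1/4)*(z - 4)^2*(z - 3)) - 1/(4*(z/4 + 1/4)^2*(z - 4)*(z - 3)) = 4*(-3*z^2 + 12*z - 5)/(z^6 - 12*z^5 + 46*z^4 - 36*z^3 - 119*z^2 + 120*z + 144)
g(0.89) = 0.32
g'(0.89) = 0.09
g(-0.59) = 0.59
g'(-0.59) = -1.15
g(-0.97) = 6.76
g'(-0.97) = -222.19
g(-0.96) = 5.09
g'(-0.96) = -124.97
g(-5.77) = -0.01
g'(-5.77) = -0.00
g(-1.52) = -0.31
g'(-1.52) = -0.72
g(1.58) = 0.45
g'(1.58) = 0.33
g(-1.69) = -0.22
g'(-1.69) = -0.40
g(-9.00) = 0.00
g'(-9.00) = 0.00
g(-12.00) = 0.00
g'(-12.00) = 0.00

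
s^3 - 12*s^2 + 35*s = s*(s - 7)*(s - 5)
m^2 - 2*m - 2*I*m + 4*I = (m - 2)*(m - 2*I)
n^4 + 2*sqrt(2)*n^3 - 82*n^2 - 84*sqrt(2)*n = n*(n - 6*sqrt(2))*(n + sqrt(2))*(n + 7*sqrt(2))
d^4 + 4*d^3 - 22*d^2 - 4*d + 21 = (d - 3)*(d - 1)*(d + 1)*(d + 7)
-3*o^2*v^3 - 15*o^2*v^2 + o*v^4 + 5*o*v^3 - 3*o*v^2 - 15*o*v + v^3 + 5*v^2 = v*(-3*o + v)*(v + 5)*(o*v + 1)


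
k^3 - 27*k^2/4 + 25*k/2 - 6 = (k - 4)*(k - 2)*(k - 3/4)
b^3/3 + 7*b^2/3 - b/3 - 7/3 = (b/3 + 1/3)*(b - 1)*(b + 7)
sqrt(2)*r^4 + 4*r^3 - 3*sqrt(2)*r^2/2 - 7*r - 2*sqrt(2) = (r - sqrt(2))*(r + sqrt(2)/2)*(r + 2*sqrt(2))*(sqrt(2)*r + 1)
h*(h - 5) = h^2 - 5*h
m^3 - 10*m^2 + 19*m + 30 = (m - 6)*(m - 5)*(m + 1)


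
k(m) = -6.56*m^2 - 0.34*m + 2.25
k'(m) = -13.12*m - 0.34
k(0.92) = -3.62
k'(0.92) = -12.41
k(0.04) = 2.23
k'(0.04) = -0.86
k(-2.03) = -24.09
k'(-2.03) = 26.29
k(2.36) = -35.09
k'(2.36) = -31.30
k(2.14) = -28.52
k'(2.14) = -28.42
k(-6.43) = -266.79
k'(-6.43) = 84.02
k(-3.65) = -83.90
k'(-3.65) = 47.55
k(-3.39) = -71.99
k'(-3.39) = 44.14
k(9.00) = -532.17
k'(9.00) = -118.42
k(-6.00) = -231.87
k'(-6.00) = 78.38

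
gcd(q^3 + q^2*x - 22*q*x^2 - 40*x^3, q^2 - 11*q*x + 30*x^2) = -q + 5*x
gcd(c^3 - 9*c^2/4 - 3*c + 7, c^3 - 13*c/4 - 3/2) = c - 2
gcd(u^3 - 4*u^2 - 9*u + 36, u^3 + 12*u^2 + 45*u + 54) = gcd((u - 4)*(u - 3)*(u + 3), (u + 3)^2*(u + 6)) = u + 3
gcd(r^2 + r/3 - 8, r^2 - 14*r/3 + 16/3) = r - 8/3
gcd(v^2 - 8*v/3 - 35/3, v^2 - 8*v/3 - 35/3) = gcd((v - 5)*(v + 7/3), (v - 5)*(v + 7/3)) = v^2 - 8*v/3 - 35/3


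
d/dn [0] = 0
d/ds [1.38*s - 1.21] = 1.38000000000000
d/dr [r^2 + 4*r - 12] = 2*r + 4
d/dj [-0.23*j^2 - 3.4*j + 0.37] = -0.46*j - 3.4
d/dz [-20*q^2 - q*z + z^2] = -q + 2*z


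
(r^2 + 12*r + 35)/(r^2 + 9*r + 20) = (r + 7)/(r + 4)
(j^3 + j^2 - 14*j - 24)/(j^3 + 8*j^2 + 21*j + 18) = (j - 4)/(j + 3)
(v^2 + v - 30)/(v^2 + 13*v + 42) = (v - 5)/(v + 7)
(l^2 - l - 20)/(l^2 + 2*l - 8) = (l - 5)/(l - 2)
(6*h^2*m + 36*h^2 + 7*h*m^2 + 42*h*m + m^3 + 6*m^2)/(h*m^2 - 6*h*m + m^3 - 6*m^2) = (6*h*m + 36*h + m^2 + 6*m)/(m*(m - 6))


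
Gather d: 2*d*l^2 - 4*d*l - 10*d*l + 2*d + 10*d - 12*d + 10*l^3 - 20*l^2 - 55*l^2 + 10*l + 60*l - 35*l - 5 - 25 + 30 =d*(2*l^2 - 14*l) + 10*l^3 - 75*l^2 + 35*l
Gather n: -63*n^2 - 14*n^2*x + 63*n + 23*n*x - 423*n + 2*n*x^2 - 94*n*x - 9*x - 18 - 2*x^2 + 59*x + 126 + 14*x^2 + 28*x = n^2*(-14*x - 63) + n*(2*x^2 - 71*x - 360) + 12*x^2 + 78*x + 108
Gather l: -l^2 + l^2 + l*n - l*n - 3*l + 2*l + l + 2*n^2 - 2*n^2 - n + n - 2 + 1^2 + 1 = 0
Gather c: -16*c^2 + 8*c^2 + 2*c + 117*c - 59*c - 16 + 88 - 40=-8*c^2 + 60*c + 32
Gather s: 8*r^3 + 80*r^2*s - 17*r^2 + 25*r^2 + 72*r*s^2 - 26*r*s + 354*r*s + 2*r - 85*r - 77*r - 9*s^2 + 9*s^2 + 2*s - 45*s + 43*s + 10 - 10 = 8*r^3 + 8*r^2 + 72*r*s^2 - 160*r + s*(80*r^2 + 328*r)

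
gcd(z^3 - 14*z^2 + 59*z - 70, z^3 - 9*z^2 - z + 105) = z^2 - 12*z + 35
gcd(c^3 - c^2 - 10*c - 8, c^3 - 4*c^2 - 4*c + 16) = c^2 - 2*c - 8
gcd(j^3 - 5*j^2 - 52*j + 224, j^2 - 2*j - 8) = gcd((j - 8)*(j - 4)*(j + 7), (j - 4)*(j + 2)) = j - 4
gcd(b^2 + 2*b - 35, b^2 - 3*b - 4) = 1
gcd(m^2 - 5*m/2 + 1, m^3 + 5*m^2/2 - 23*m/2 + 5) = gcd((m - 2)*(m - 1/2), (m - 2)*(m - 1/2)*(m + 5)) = m^2 - 5*m/2 + 1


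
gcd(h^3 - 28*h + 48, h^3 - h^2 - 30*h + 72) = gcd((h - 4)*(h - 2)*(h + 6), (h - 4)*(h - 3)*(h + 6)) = h^2 + 2*h - 24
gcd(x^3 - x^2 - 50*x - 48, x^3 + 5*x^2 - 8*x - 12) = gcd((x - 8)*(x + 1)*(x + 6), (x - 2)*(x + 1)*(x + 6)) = x^2 + 7*x + 6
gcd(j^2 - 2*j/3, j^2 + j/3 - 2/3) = j - 2/3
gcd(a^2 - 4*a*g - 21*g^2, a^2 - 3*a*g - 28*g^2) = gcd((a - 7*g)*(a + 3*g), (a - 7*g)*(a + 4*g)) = a - 7*g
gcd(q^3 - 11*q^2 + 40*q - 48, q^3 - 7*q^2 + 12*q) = q^2 - 7*q + 12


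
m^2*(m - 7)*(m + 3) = m^4 - 4*m^3 - 21*m^2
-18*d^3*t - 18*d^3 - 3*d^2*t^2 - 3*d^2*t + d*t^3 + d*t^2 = (-6*d + t)*(3*d + t)*(d*t + d)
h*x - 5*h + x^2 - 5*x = (h + x)*(x - 5)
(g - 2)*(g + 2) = g^2 - 4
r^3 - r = r*(r - 1)*(r + 1)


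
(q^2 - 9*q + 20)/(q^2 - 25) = (q - 4)/(q + 5)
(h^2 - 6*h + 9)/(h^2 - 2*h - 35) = (-h^2 + 6*h - 9)/(-h^2 + 2*h + 35)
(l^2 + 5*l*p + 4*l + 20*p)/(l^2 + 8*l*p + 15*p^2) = (l + 4)/(l + 3*p)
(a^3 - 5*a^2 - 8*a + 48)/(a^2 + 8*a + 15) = (a^2 - 8*a + 16)/(a + 5)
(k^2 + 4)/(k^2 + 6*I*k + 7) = (k^2 + 4)/(k^2 + 6*I*k + 7)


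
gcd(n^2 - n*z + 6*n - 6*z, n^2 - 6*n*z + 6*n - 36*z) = n + 6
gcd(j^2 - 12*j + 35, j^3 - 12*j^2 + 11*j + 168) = j - 7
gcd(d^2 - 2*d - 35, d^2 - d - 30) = d + 5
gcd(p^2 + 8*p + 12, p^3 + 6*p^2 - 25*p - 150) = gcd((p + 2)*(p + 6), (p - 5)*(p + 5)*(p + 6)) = p + 6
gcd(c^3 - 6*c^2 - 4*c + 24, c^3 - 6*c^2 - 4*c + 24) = c^3 - 6*c^2 - 4*c + 24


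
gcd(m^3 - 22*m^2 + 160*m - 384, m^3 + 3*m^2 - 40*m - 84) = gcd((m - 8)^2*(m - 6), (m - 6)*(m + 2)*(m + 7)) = m - 6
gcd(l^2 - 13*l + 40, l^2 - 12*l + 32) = l - 8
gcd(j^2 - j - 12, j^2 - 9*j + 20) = j - 4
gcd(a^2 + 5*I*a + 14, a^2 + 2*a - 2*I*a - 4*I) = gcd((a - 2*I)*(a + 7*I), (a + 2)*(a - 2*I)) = a - 2*I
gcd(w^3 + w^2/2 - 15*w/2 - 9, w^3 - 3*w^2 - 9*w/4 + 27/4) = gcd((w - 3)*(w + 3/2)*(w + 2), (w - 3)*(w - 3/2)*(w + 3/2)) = w^2 - 3*w/2 - 9/2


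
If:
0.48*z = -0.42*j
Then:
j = -1.14285714285714*z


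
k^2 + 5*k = k*(k + 5)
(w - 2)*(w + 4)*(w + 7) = w^3 + 9*w^2 + 6*w - 56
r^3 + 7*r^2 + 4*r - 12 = (r - 1)*(r + 2)*(r + 6)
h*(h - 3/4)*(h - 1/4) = h^3 - h^2 + 3*h/16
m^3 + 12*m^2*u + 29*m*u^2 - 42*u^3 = (m - u)*(m + 6*u)*(m + 7*u)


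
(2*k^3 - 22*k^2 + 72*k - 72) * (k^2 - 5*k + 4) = 2*k^5 - 32*k^4 + 190*k^3 - 520*k^2 + 648*k - 288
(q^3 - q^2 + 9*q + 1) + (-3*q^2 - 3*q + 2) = q^3 - 4*q^2 + 6*q + 3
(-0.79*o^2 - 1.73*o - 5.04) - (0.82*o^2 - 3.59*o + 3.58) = -1.61*o^2 + 1.86*o - 8.62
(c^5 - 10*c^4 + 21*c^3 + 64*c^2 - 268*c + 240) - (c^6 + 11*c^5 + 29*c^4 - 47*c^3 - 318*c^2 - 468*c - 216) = -c^6 - 10*c^5 - 39*c^4 + 68*c^3 + 382*c^2 + 200*c + 456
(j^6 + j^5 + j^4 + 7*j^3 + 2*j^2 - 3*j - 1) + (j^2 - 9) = j^6 + j^5 + j^4 + 7*j^3 + 3*j^2 - 3*j - 10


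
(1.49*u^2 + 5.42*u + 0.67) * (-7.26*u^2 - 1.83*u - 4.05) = -10.8174*u^4 - 42.0759*u^3 - 20.8173*u^2 - 23.1771*u - 2.7135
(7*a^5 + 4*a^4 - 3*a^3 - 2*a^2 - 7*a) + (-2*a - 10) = 7*a^5 + 4*a^4 - 3*a^3 - 2*a^2 - 9*a - 10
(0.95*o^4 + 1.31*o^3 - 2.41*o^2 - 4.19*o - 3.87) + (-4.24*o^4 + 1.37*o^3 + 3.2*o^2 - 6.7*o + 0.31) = -3.29*o^4 + 2.68*o^3 + 0.79*o^2 - 10.89*o - 3.56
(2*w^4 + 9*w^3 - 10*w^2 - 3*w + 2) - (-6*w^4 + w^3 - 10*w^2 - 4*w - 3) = 8*w^4 + 8*w^3 + w + 5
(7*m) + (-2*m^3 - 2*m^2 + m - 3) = -2*m^3 - 2*m^2 + 8*m - 3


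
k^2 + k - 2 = (k - 1)*(k + 2)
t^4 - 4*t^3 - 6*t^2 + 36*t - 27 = (t - 3)^2*(t - 1)*(t + 3)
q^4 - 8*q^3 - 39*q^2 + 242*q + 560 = (q - 8)*(q - 7)*(q + 2)*(q + 5)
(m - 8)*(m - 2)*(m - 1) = m^3 - 11*m^2 + 26*m - 16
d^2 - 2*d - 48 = (d - 8)*(d + 6)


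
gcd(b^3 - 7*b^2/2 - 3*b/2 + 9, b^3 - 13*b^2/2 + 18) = b^2 - b/2 - 3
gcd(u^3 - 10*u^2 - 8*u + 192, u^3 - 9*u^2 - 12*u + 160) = u^2 - 4*u - 32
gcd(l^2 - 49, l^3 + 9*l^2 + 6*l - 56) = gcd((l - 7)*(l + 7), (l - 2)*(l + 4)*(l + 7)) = l + 7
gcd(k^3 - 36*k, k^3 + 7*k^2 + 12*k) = k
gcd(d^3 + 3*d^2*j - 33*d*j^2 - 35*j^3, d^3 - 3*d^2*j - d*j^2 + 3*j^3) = d + j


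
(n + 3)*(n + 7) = n^2 + 10*n + 21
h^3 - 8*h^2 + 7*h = h*(h - 7)*(h - 1)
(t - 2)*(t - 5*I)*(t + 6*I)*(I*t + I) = I*t^4 - t^3 - I*t^3 + t^2 + 28*I*t^2 + 2*t - 30*I*t - 60*I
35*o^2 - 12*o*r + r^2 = (-7*o + r)*(-5*o + r)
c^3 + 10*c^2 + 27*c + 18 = (c + 1)*(c + 3)*(c + 6)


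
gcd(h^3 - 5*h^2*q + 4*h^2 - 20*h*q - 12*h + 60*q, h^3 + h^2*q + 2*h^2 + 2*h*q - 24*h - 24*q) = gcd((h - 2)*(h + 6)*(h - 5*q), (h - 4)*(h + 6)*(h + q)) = h + 6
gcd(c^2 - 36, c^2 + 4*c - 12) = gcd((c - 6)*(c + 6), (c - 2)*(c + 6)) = c + 6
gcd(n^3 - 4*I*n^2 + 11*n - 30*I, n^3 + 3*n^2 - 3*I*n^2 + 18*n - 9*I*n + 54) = n + 3*I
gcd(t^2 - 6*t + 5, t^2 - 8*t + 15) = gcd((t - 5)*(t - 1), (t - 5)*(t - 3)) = t - 5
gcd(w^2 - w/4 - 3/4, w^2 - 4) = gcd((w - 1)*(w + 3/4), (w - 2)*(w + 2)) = 1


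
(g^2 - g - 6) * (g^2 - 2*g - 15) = g^4 - 3*g^3 - 19*g^2 + 27*g + 90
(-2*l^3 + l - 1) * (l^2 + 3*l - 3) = -2*l^5 - 6*l^4 + 7*l^3 + 2*l^2 - 6*l + 3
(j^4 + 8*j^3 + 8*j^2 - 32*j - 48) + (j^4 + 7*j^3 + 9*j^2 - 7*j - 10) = 2*j^4 + 15*j^3 + 17*j^2 - 39*j - 58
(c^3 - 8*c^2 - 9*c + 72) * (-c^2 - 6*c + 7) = -c^5 + 2*c^4 + 64*c^3 - 74*c^2 - 495*c + 504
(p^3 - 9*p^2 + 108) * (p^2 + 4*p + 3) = p^5 - 5*p^4 - 33*p^3 + 81*p^2 + 432*p + 324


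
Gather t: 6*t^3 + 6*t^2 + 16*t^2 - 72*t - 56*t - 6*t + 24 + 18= 6*t^3 + 22*t^2 - 134*t + 42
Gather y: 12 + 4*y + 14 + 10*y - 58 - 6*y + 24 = 8*y - 8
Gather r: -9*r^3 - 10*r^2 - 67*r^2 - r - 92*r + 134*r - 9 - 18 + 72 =-9*r^3 - 77*r^2 + 41*r + 45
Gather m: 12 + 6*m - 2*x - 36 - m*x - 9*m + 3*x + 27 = m*(-x - 3) + x + 3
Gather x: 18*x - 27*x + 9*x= 0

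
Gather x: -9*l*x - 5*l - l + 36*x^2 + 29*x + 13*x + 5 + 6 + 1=-6*l + 36*x^2 + x*(42 - 9*l) + 12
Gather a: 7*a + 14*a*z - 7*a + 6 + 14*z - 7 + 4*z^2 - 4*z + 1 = 14*a*z + 4*z^2 + 10*z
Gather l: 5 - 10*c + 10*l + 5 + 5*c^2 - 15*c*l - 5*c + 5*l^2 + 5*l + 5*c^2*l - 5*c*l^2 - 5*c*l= 5*c^2 - 15*c + l^2*(5 - 5*c) + l*(5*c^2 - 20*c + 15) + 10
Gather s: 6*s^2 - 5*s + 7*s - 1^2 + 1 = 6*s^2 + 2*s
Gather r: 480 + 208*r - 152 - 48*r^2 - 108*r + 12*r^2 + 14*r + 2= -36*r^2 + 114*r + 330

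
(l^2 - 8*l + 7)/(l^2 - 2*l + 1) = (l - 7)/(l - 1)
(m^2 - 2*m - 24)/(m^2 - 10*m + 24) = (m + 4)/(m - 4)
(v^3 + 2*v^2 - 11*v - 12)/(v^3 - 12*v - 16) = (-v^3 - 2*v^2 + 11*v + 12)/(-v^3 + 12*v + 16)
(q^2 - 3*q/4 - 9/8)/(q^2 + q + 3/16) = 2*(2*q - 3)/(4*q + 1)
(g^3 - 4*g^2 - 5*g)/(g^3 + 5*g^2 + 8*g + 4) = g*(g - 5)/(g^2 + 4*g + 4)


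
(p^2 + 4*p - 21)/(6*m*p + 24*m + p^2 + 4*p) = (p^2 + 4*p - 21)/(6*m*p + 24*m + p^2 + 4*p)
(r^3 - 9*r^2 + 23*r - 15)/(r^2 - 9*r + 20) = (r^2 - 4*r + 3)/(r - 4)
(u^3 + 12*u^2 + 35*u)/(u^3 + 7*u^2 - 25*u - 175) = u/(u - 5)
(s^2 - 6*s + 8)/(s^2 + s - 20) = (s - 2)/(s + 5)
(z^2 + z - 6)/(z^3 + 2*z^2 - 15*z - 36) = (z - 2)/(z^2 - z - 12)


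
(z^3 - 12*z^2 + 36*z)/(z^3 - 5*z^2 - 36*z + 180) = z*(z - 6)/(z^2 + z - 30)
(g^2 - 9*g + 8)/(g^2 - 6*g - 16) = (g - 1)/(g + 2)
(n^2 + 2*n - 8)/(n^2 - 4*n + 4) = (n + 4)/(n - 2)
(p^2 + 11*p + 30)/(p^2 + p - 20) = (p + 6)/(p - 4)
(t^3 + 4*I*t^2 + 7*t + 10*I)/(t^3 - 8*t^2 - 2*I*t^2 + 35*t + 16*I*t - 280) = (t^2 - I*t + 2)/(t^2 - t*(8 + 7*I) + 56*I)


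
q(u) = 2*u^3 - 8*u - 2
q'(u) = 6*u^2 - 8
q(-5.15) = -233.98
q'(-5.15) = 151.14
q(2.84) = 21.09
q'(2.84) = 40.39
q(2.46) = 8.09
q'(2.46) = 28.31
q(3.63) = 64.62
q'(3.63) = 71.06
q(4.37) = 129.95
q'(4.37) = 106.58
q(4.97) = 203.77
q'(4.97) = 140.21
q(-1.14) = 4.16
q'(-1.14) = -0.20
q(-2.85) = -25.50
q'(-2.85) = 40.74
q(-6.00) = -386.00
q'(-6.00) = 208.00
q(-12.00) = -3362.00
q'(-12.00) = 856.00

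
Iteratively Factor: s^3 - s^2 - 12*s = (s - 4)*(s^2 + 3*s) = s*(s - 4)*(s + 3)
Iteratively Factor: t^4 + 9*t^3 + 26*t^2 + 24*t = (t + 4)*(t^3 + 5*t^2 + 6*t) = (t + 3)*(t + 4)*(t^2 + 2*t) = (t + 2)*(t + 3)*(t + 4)*(t)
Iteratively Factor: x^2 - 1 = (x + 1)*(x - 1)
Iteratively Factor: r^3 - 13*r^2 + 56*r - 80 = (r - 5)*(r^2 - 8*r + 16) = (r - 5)*(r - 4)*(r - 4)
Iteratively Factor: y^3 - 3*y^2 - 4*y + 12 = (y - 2)*(y^2 - y - 6) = (y - 3)*(y - 2)*(y + 2)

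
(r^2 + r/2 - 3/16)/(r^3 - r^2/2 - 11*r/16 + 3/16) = 1/(r - 1)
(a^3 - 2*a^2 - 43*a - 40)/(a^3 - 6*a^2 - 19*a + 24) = (a^2 + 6*a + 5)/(a^2 + 2*a - 3)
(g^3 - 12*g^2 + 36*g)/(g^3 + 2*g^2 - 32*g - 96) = g*(g - 6)/(g^2 + 8*g + 16)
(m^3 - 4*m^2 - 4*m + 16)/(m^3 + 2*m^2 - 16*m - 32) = (m - 2)/(m + 4)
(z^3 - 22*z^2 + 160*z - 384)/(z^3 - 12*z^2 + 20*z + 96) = (z - 8)/(z + 2)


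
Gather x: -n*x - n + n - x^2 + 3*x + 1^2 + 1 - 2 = -x^2 + x*(3 - n)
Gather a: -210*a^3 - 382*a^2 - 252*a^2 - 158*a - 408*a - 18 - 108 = -210*a^3 - 634*a^2 - 566*a - 126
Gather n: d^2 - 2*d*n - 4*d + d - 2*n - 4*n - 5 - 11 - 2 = d^2 - 3*d + n*(-2*d - 6) - 18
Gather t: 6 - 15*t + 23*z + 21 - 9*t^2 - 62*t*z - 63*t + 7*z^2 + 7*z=-9*t^2 + t*(-62*z - 78) + 7*z^2 + 30*z + 27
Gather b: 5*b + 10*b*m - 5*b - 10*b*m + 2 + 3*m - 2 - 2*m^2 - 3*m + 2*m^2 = 0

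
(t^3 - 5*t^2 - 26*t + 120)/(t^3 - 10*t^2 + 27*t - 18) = (t^2 + t - 20)/(t^2 - 4*t + 3)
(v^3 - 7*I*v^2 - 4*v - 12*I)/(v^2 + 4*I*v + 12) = (v^2 - 5*I*v + 6)/(v + 6*I)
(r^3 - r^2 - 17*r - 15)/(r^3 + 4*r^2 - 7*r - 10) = (r^2 - 2*r - 15)/(r^2 + 3*r - 10)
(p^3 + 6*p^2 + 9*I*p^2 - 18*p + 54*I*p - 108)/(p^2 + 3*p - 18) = (p^2 + 9*I*p - 18)/(p - 3)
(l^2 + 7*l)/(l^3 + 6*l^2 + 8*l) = (l + 7)/(l^2 + 6*l + 8)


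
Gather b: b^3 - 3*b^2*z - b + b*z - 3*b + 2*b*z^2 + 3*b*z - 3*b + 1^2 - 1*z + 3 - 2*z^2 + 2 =b^3 - 3*b^2*z + b*(2*z^2 + 4*z - 7) - 2*z^2 - z + 6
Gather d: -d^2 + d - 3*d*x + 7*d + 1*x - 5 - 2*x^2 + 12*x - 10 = -d^2 + d*(8 - 3*x) - 2*x^2 + 13*x - 15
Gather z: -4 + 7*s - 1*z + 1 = 7*s - z - 3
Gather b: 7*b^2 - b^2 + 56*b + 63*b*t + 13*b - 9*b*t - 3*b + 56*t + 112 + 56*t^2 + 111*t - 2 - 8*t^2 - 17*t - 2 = 6*b^2 + b*(54*t + 66) + 48*t^2 + 150*t + 108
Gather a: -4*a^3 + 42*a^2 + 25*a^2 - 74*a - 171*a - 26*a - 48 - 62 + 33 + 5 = -4*a^3 + 67*a^2 - 271*a - 72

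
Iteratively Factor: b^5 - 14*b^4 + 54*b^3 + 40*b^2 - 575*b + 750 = (b - 5)*(b^4 - 9*b^3 + 9*b^2 + 85*b - 150) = (b - 5)^2*(b^3 - 4*b^2 - 11*b + 30) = (b - 5)^2*(b - 2)*(b^2 - 2*b - 15) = (b - 5)^3*(b - 2)*(b + 3)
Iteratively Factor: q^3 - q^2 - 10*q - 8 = (q + 2)*(q^2 - 3*q - 4) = (q + 1)*(q + 2)*(q - 4)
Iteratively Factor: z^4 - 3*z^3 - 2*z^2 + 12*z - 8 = (z + 2)*(z^3 - 5*z^2 + 8*z - 4) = (z - 2)*(z + 2)*(z^2 - 3*z + 2) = (z - 2)^2*(z + 2)*(z - 1)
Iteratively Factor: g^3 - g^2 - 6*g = (g - 3)*(g^2 + 2*g) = (g - 3)*(g + 2)*(g)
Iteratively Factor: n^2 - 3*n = (n - 3)*(n)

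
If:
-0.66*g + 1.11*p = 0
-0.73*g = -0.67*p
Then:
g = 0.00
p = 0.00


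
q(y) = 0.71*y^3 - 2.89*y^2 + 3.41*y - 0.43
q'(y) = 2.13*y^2 - 5.78*y + 3.41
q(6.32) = 84.92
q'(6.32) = 51.96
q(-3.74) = -90.75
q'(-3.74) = 54.82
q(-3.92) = -100.97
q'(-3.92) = 58.80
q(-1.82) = -20.49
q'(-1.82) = 20.99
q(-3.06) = -58.27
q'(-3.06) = 41.04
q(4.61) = 23.43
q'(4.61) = 22.03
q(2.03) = 0.52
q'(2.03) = 0.45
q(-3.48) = -77.22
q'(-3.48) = 49.32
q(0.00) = -0.43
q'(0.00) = 3.41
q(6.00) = 69.35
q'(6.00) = 45.41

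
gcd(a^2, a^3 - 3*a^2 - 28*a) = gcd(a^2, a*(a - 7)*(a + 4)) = a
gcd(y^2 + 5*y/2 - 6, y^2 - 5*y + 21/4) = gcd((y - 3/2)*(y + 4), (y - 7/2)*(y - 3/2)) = y - 3/2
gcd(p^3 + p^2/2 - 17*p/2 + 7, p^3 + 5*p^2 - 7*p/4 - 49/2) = p^2 + 3*p/2 - 7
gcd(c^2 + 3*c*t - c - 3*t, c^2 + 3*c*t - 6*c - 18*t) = c + 3*t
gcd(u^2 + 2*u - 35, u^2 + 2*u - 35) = u^2 + 2*u - 35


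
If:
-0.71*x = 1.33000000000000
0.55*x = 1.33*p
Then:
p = -0.77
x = -1.87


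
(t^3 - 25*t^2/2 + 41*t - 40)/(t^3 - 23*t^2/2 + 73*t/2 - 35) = (t - 8)/(t - 7)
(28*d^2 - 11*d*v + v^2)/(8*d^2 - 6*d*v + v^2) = (-7*d + v)/(-2*d + v)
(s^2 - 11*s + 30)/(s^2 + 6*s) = (s^2 - 11*s + 30)/(s*(s + 6))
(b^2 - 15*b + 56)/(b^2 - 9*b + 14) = (b - 8)/(b - 2)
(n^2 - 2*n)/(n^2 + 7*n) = (n - 2)/(n + 7)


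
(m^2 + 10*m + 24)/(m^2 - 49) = (m^2 + 10*m + 24)/(m^2 - 49)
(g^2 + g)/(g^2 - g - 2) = g/(g - 2)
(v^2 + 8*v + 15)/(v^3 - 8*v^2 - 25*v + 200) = (v + 3)/(v^2 - 13*v + 40)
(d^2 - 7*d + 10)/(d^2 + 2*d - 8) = (d - 5)/(d + 4)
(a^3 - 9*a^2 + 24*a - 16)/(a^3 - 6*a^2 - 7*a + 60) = (a^2 - 5*a + 4)/(a^2 - 2*a - 15)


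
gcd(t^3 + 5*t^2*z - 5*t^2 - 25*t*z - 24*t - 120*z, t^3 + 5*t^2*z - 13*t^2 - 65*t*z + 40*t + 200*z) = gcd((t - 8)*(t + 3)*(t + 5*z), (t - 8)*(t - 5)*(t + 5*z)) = t^2 + 5*t*z - 8*t - 40*z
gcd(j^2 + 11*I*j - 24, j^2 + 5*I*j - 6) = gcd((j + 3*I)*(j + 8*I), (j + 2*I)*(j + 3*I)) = j + 3*I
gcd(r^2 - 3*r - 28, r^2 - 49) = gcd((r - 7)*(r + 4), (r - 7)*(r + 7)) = r - 7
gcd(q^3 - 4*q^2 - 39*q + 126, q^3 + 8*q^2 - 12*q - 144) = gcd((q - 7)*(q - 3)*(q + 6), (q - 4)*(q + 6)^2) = q + 6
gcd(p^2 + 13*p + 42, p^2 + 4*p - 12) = p + 6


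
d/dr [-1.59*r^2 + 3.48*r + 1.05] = 3.48 - 3.18*r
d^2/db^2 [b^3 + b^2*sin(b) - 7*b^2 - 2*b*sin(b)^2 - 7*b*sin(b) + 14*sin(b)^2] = -b^2*sin(b) + 7*b*sin(b) + 4*b*cos(b) - 4*b*cos(2*b) + 6*b + 2*sin(b) - 4*sin(2*b) - 14*cos(b) + 28*cos(2*b) - 14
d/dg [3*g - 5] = 3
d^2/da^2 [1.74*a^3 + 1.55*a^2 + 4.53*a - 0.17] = 10.44*a + 3.1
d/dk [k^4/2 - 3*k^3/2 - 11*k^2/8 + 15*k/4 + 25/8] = 2*k^3 - 9*k^2/2 - 11*k/4 + 15/4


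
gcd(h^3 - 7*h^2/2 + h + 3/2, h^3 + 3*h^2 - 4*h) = h - 1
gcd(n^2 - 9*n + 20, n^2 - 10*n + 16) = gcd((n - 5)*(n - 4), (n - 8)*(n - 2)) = 1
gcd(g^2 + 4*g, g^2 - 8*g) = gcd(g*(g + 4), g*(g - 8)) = g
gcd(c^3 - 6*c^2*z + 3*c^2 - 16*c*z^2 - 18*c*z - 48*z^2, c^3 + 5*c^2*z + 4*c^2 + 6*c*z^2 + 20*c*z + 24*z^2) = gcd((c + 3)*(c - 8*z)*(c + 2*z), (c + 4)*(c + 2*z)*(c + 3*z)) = c + 2*z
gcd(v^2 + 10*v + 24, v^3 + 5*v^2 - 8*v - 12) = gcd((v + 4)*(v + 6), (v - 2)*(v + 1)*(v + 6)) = v + 6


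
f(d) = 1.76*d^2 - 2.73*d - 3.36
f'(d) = 3.52*d - 2.73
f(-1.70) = 6.37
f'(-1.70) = -8.71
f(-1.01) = 1.19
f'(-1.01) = -6.29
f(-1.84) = 7.62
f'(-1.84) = -9.21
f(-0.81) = 0.01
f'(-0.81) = -5.58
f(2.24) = -0.64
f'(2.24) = 5.15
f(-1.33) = 3.38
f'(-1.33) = -7.41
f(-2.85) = 18.72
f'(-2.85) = -12.76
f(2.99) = 4.21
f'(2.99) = 7.79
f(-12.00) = 282.84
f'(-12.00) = -44.97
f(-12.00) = 282.84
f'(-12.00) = -44.97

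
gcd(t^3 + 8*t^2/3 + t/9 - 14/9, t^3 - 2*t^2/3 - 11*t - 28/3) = t^2 + 10*t/3 + 7/3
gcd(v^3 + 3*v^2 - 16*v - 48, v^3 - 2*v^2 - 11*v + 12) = v^2 - v - 12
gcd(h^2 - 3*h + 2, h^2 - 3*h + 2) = h^2 - 3*h + 2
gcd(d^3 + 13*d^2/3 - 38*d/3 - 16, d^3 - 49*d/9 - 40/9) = d^2 - 5*d/3 - 8/3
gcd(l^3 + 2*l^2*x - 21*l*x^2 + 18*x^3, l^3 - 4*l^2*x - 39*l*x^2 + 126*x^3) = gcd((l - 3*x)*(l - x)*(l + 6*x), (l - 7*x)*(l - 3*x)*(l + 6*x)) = -l^2 - 3*l*x + 18*x^2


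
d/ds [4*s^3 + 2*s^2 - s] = 12*s^2 + 4*s - 1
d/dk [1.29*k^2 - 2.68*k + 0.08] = 2.58*k - 2.68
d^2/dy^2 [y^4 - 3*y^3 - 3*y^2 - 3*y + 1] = 12*y^2 - 18*y - 6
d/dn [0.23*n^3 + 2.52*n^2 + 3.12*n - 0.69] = 0.69*n^2 + 5.04*n + 3.12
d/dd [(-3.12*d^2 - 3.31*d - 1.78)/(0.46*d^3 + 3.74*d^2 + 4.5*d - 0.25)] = (1.4352*d^4 + 3.0452*d^3 + 0.7958*d^2 + 14.8744*d + 8.8375)/(0.2116*d^6 + 3.4408*d^5 + 18.1276*d^4 + 33.43*d^3 + 18.38*d^2 - 2.25*d + 0.0625)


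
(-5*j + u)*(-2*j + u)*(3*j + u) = 30*j^3 - 11*j^2*u - 4*j*u^2 + u^3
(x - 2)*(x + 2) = x^2 - 4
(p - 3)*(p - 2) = p^2 - 5*p + 6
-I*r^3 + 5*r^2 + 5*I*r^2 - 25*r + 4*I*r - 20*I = (r - 5)*(r + 4*I)*(-I*r + 1)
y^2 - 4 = (y - 2)*(y + 2)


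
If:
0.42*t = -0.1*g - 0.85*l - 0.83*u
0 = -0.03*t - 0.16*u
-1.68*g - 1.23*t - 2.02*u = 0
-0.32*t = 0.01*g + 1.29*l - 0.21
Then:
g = 11.32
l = 5.62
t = -22.35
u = 4.19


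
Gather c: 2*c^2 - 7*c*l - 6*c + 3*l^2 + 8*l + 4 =2*c^2 + c*(-7*l - 6) + 3*l^2 + 8*l + 4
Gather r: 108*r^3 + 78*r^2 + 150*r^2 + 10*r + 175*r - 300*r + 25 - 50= 108*r^3 + 228*r^2 - 115*r - 25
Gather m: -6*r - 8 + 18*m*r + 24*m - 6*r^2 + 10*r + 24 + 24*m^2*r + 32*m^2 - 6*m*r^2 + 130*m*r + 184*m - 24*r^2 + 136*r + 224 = m^2*(24*r + 32) + m*(-6*r^2 + 148*r + 208) - 30*r^2 + 140*r + 240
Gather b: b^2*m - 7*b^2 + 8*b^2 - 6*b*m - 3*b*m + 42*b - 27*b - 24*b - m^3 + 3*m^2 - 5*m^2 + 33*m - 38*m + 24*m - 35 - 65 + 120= b^2*(m + 1) + b*(-9*m - 9) - m^3 - 2*m^2 + 19*m + 20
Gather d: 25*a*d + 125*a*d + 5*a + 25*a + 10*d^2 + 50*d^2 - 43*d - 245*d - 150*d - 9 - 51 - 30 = 30*a + 60*d^2 + d*(150*a - 438) - 90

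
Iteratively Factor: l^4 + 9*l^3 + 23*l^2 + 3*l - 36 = (l + 3)*(l^3 + 6*l^2 + 5*l - 12) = (l - 1)*(l + 3)*(l^2 + 7*l + 12) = (l - 1)*(l + 3)^2*(l + 4)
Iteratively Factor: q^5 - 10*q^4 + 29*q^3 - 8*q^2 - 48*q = (q - 4)*(q^4 - 6*q^3 + 5*q^2 + 12*q) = (q - 4)*(q + 1)*(q^3 - 7*q^2 + 12*q) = (q - 4)*(q - 3)*(q + 1)*(q^2 - 4*q) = (q - 4)^2*(q - 3)*(q + 1)*(q)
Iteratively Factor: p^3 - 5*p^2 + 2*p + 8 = (p - 2)*(p^2 - 3*p - 4) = (p - 2)*(p + 1)*(p - 4)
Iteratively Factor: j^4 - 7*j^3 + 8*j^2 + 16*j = (j)*(j^3 - 7*j^2 + 8*j + 16) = j*(j + 1)*(j^2 - 8*j + 16) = j*(j - 4)*(j + 1)*(j - 4)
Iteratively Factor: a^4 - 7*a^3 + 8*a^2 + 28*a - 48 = (a - 2)*(a^3 - 5*a^2 - 2*a + 24) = (a - 3)*(a - 2)*(a^2 - 2*a - 8) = (a - 3)*(a - 2)*(a + 2)*(a - 4)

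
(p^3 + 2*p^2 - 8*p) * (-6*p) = -6*p^4 - 12*p^3 + 48*p^2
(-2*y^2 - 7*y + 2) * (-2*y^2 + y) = 4*y^4 + 12*y^3 - 11*y^2 + 2*y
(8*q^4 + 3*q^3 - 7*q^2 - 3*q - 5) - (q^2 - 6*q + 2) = 8*q^4 + 3*q^3 - 8*q^2 + 3*q - 7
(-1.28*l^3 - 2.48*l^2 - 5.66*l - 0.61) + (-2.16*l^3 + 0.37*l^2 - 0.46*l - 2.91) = -3.44*l^3 - 2.11*l^2 - 6.12*l - 3.52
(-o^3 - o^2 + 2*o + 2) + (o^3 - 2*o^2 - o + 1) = -3*o^2 + o + 3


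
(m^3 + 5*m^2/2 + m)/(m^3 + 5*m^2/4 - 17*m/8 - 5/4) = 4*m/(4*m - 5)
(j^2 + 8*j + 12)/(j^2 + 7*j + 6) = (j + 2)/(j + 1)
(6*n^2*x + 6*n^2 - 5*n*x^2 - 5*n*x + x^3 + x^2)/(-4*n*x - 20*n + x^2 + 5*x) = (-6*n^2*x - 6*n^2 + 5*n*x^2 + 5*n*x - x^3 - x^2)/(4*n*x + 20*n - x^2 - 5*x)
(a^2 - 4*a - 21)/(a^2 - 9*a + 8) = (a^2 - 4*a - 21)/(a^2 - 9*a + 8)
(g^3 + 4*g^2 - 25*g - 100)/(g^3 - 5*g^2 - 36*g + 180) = (g^2 + 9*g + 20)/(g^2 - 36)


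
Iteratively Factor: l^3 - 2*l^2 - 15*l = (l)*(l^2 - 2*l - 15) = l*(l - 5)*(l + 3)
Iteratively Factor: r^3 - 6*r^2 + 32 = (r - 4)*(r^2 - 2*r - 8) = (r - 4)*(r + 2)*(r - 4)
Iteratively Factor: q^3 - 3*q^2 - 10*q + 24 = (q - 4)*(q^2 + q - 6) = (q - 4)*(q - 2)*(q + 3)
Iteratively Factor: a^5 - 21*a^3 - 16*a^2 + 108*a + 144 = (a - 4)*(a^4 + 4*a^3 - 5*a^2 - 36*a - 36) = (a - 4)*(a + 2)*(a^3 + 2*a^2 - 9*a - 18) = (a - 4)*(a + 2)*(a + 3)*(a^2 - a - 6) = (a - 4)*(a + 2)^2*(a + 3)*(a - 3)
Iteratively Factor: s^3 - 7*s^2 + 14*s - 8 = (s - 4)*(s^2 - 3*s + 2) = (s - 4)*(s - 1)*(s - 2)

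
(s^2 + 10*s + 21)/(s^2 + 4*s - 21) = (s + 3)/(s - 3)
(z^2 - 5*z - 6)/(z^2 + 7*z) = (z^2 - 5*z - 6)/(z*(z + 7))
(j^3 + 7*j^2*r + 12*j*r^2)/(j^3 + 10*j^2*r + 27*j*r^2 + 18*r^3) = j*(j + 4*r)/(j^2 + 7*j*r + 6*r^2)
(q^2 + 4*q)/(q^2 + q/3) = 3*(q + 4)/(3*q + 1)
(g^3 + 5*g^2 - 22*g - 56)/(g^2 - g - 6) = (g^2 + 3*g - 28)/(g - 3)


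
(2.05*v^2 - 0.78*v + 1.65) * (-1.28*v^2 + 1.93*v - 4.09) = -2.624*v^4 + 4.9549*v^3 - 12.0019*v^2 + 6.3747*v - 6.7485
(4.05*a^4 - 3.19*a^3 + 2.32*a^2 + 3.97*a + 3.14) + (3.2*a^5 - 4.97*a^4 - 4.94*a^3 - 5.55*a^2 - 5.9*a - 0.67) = 3.2*a^5 - 0.92*a^4 - 8.13*a^3 - 3.23*a^2 - 1.93*a + 2.47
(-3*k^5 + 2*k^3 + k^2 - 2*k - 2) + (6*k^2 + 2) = -3*k^5 + 2*k^3 + 7*k^2 - 2*k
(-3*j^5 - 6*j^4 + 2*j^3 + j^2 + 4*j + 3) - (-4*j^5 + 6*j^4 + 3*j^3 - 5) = j^5 - 12*j^4 - j^3 + j^2 + 4*j + 8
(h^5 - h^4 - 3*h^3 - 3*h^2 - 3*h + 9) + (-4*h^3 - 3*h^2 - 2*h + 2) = h^5 - h^4 - 7*h^3 - 6*h^2 - 5*h + 11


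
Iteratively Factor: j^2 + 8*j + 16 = (j + 4)*(j + 4)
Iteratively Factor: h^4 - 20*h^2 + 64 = (h - 2)*(h^3 + 2*h^2 - 16*h - 32) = (h - 4)*(h - 2)*(h^2 + 6*h + 8) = (h - 4)*(h - 2)*(h + 2)*(h + 4)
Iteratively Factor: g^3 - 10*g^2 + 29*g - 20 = (g - 5)*(g^2 - 5*g + 4) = (g - 5)*(g - 4)*(g - 1)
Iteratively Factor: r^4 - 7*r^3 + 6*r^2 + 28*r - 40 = (r + 2)*(r^3 - 9*r^2 + 24*r - 20) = (r - 5)*(r + 2)*(r^2 - 4*r + 4) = (r - 5)*(r - 2)*(r + 2)*(r - 2)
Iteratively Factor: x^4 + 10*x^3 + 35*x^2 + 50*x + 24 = (x + 3)*(x^3 + 7*x^2 + 14*x + 8) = (x + 3)*(x + 4)*(x^2 + 3*x + 2) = (x + 2)*(x + 3)*(x + 4)*(x + 1)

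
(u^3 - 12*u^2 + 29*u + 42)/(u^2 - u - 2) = (u^2 - 13*u + 42)/(u - 2)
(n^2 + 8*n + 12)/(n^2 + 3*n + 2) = (n + 6)/(n + 1)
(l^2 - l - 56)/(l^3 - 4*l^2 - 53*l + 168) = 1/(l - 3)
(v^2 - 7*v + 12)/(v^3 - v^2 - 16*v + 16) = (v - 3)/(v^2 + 3*v - 4)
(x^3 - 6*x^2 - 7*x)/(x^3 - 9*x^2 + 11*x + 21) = x/(x - 3)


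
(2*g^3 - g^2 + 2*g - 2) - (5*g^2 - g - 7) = 2*g^3 - 6*g^2 + 3*g + 5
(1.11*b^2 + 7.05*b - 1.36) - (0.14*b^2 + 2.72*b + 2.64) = 0.97*b^2 + 4.33*b - 4.0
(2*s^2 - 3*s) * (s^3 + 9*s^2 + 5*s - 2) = 2*s^5 + 15*s^4 - 17*s^3 - 19*s^2 + 6*s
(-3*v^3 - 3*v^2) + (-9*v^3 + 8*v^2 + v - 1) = -12*v^3 + 5*v^2 + v - 1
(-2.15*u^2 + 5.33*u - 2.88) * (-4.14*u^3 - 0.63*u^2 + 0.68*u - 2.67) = 8.901*u^5 - 20.7117*u^4 + 7.1033*u^3 + 11.1793*u^2 - 16.1895*u + 7.6896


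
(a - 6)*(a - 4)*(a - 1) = a^3 - 11*a^2 + 34*a - 24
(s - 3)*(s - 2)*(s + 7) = s^3 + 2*s^2 - 29*s + 42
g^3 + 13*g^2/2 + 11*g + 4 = (g + 1/2)*(g + 2)*(g + 4)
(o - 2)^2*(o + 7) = o^3 + 3*o^2 - 24*o + 28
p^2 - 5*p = p*(p - 5)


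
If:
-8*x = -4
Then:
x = 1/2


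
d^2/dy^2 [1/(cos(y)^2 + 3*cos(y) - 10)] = (-4*sin(y)^4 + 51*sin(y)^2 - 75*cos(y)/4 - 9*cos(3*y)/4 - 9)/((cos(y) - 2)^3*(cos(y) + 5)^3)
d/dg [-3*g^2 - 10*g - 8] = -6*g - 10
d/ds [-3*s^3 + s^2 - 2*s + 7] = -9*s^2 + 2*s - 2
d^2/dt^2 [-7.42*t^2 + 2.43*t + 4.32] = -14.8400000000000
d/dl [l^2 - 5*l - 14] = 2*l - 5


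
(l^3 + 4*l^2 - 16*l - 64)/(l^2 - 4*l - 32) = (l^2 - 16)/(l - 8)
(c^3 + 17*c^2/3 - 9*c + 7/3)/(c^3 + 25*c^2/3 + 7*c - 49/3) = (3*c - 1)/(3*c + 7)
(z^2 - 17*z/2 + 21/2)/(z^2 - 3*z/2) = (z - 7)/z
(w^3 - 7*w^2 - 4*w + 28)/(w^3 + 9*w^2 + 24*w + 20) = (w^2 - 9*w + 14)/(w^2 + 7*w + 10)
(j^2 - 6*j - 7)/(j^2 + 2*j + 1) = (j - 7)/(j + 1)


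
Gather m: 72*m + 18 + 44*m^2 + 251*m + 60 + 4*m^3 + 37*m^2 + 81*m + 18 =4*m^3 + 81*m^2 + 404*m + 96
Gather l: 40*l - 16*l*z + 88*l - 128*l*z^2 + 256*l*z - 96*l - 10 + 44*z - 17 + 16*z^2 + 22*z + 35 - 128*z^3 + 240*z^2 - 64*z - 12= l*(-128*z^2 + 240*z + 32) - 128*z^3 + 256*z^2 + 2*z - 4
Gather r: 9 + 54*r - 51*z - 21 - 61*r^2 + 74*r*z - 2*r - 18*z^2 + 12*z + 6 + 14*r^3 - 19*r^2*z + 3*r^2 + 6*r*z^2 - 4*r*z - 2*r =14*r^3 + r^2*(-19*z - 58) + r*(6*z^2 + 70*z + 50) - 18*z^2 - 39*z - 6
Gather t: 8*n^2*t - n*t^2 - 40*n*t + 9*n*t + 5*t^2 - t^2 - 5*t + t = t^2*(4 - n) + t*(8*n^2 - 31*n - 4)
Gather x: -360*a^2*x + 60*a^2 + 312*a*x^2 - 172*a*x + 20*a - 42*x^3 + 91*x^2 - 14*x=60*a^2 + 20*a - 42*x^3 + x^2*(312*a + 91) + x*(-360*a^2 - 172*a - 14)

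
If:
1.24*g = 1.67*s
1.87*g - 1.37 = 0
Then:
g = 0.73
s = 0.54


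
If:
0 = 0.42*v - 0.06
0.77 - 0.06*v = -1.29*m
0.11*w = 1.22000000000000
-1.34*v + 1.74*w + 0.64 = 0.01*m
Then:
No Solution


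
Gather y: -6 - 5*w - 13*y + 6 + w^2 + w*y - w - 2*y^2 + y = w^2 - 6*w - 2*y^2 + y*(w - 12)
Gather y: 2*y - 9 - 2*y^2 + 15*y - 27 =-2*y^2 + 17*y - 36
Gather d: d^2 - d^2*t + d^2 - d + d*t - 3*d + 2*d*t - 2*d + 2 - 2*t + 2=d^2*(2 - t) + d*(3*t - 6) - 2*t + 4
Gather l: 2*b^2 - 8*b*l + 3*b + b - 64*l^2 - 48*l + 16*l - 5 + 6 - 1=2*b^2 + 4*b - 64*l^2 + l*(-8*b - 32)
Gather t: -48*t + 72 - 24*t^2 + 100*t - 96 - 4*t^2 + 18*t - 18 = -28*t^2 + 70*t - 42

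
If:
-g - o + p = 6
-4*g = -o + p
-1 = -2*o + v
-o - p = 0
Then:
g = -6/5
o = -12/5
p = 12/5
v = -29/5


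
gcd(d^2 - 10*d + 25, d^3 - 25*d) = d - 5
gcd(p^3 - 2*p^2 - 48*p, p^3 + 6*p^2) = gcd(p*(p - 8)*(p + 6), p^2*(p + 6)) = p^2 + 6*p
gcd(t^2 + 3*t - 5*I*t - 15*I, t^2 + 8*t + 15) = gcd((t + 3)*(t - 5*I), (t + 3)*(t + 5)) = t + 3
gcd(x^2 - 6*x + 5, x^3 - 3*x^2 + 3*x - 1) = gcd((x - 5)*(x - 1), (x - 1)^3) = x - 1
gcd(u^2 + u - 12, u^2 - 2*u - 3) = u - 3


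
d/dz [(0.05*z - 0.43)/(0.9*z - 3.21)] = (0.20385*z - 0.727065)/(0.9*z - 3.21)^3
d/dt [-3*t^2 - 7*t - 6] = -6*t - 7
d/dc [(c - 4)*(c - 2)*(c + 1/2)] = 3*c^2 - 11*c + 5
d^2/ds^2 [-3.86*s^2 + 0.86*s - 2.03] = -7.72000000000000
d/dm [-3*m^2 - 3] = -6*m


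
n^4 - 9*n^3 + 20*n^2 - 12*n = n*(n - 6)*(n - 2)*(n - 1)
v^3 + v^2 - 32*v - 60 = (v - 6)*(v + 2)*(v + 5)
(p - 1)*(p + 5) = p^2 + 4*p - 5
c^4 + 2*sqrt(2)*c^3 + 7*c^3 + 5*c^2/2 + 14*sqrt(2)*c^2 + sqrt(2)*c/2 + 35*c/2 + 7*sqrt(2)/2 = (c + 7)*(c + sqrt(2)/2)^2*(c + sqrt(2))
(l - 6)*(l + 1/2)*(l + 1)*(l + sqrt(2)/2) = l^4 - 9*l^3/2 + sqrt(2)*l^3/2 - 17*l^2/2 - 9*sqrt(2)*l^2/4 - 17*sqrt(2)*l/4 - 3*l - 3*sqrt(2)/2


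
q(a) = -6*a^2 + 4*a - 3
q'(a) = 4 - 12*a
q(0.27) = -2.36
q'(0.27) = 0.76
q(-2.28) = -43.31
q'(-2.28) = 31.36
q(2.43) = -28.71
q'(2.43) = -25.16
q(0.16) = -2.51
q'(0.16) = 2.08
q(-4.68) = -153.13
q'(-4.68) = 60.16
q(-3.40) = -85.96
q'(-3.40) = 44.80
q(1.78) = -14.89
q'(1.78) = -17.36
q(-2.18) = -40.23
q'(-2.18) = 30.16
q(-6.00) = -243.00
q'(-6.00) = 76.00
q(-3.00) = -69.00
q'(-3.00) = 40.00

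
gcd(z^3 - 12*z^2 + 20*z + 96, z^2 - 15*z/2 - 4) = z - 8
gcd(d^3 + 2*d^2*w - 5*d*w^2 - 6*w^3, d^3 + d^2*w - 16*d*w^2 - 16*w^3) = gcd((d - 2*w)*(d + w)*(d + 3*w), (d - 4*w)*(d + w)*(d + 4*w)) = d + w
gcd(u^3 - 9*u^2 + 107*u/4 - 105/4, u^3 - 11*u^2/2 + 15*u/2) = u^2 - 11*u/2 + 15/2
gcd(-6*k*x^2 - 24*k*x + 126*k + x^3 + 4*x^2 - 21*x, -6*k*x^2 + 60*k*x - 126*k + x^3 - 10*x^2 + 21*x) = -6*k*x + 18*k + x^2 - 3*x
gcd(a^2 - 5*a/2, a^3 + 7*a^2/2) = a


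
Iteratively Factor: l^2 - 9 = (l - 3)*(l + 3)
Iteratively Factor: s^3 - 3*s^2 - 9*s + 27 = (s + 3)*(s^2 - 6*s + 9) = (s - 3)*(s + 3)*(s - 3)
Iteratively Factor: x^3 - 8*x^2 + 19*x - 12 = (x - 1)*(x^2 - 7*x + 12) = (x - 3)*(x - 1)*(x - 4)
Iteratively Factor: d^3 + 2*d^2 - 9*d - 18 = (d - 3)*(d^2 + 5*d + 6) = (d - 3)*(d + 3)*(d + 2)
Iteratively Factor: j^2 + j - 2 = (j + 2)*(j - 1)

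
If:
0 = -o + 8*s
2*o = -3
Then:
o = -3/2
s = -3/16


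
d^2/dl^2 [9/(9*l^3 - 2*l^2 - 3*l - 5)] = 18*((2 - 27*l)*(-9*l^3 + 2*l^2 + 3*l + 5) - (-27*l^2 + 4*l + 3)^2)/(-9*l^3 + 2*l^2 + 3*l + 5)^3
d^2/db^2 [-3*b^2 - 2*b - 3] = -6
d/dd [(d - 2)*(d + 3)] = 2*d + 1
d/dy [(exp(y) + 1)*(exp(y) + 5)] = 2*(exp(y) + 3)*exp(y)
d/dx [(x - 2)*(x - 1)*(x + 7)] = 3*x^2 + 8*x - 19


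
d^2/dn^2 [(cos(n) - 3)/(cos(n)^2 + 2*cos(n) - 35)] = (-9*(1 - cos(2*n))^2*cos(n)/4 + 7*(1 - cos(2*n))^2/2 - 983*cos(n) + 186*cos(2*n) - 99*cos(3*n)/2 + cos(5*n)/2 + 78)/((cos(n) - 5)^3*(cos(n) + 7)^3)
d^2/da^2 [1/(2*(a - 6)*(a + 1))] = ((a - 6)^2 + (a - 6)*(a + 1) + (a + 1)^2)/((a - 6)^3*(a + 1)^3)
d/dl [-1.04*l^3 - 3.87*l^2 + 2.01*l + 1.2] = -3.12*l^2 - 7.74*l + 2.01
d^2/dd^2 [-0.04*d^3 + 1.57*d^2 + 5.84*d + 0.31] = 3.14 - 0.24*d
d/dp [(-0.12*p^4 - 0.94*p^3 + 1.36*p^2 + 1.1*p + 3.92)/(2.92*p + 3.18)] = (-1.0512*p^4 - 7.016*p^3 - 4.9964*p^2 + 8.6496*p - 7.9484)/(8.5264*p^2 + 18.5712*p + 10.1124)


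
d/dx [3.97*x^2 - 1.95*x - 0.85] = 7.94*x - 1.95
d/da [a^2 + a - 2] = 2*a + 1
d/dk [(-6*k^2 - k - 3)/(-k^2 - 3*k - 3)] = (17*k^2 + 30*k - 6)/(k^4 + 6*k^3 + 15*k^2 + 18*k + 9)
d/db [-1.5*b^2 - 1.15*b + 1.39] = -3.0*b - 1.15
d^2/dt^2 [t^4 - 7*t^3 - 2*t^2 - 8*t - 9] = 12*t^2 - 42*t - 4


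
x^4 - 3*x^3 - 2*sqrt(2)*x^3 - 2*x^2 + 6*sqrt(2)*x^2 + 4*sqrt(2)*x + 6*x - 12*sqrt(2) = (x - 3)*(x - 2*sqrt(2))*(x - sqrt(2))*(x + sqrt(2))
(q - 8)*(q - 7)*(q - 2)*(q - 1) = q^4 - 18*q^3 + 103*q^2 - 198*q + 112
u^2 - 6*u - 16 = (u - 8)*(u + 2)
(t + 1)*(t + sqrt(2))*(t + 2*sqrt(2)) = t^3 + t^2 + 3*sqrt(2)*t^2 + 4*t + 3*sqrt(2)*t + 4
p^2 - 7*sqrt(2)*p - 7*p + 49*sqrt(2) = (p - 7)*(p - 7*sqrt(2))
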